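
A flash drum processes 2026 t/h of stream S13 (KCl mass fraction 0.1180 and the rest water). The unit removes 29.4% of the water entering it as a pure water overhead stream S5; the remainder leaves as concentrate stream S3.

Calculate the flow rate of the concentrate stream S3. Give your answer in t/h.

1501 t/h

water entering = 2026×0.882 = 1786.9 t/h; overhead removed = 0.294×1786.9 = 525.36 t/h.
Concentrate = 2026 − 525.36 = 1500.6 t/h.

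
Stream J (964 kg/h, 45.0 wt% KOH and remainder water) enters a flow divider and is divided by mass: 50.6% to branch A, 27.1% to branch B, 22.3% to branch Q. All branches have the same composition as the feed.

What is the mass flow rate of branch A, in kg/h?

Branch A flow = 0.506×964 = 487.78 kg/h.

487.8 kg/h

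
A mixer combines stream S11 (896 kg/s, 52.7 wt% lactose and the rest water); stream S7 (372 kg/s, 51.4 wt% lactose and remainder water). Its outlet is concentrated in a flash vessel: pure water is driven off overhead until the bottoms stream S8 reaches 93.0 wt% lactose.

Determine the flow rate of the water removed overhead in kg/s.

554.7 kg/s

lactose entering = 896×0.527 + 372×0.514 = 663.4 kg/s.
All lactose reports to S8, so S8 = 663.4/0.930 = 713.33 kg/s.
Total feed = 1268 kg/s; overhead = 1268 − 713.33 = 554.67 kg/s.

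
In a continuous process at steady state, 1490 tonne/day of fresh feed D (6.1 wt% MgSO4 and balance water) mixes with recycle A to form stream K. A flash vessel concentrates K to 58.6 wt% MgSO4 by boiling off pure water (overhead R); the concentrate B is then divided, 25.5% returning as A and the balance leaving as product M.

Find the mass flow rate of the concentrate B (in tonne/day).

Overall MgSO4 balance (none leaves overhead): MgSO4 in fresh feed = MgSO4 in product, i.e. 1490×0.061 = (1−0.255)·B·0.586.
B = 90.89/(0.586×0.745) = 208.19 tonne/day.

208.2 tonne/day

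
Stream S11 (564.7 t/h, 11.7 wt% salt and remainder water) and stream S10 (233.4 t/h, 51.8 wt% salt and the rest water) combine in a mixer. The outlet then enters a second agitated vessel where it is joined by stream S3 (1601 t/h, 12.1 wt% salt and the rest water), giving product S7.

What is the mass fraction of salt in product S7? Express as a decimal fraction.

0.159

Overall, product flow = 2399.1 t/h.
salt in = 564.7×0.117 + 233.4×0.518 + 1601×0.121 = 380.69 t/h.
salt fraction in S7 = 0.159.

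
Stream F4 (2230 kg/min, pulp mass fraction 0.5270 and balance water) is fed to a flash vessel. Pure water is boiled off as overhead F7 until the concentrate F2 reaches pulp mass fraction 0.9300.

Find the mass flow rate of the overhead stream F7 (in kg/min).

pulp is conserved: 2230×0.527 = 1175.2 kg/min all reports to the concentrate.
Concentrate = 1175.2/(target fraction) = 1263.7 kg/min.
Overhead = 2230 − 1263.7 = 966.33 kg/min.

966.3 kg/min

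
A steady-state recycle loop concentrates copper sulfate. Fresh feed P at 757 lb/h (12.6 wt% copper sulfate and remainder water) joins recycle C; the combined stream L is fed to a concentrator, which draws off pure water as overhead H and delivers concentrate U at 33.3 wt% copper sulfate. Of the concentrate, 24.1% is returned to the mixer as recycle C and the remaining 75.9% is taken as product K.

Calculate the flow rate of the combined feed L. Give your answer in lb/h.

Overall copper sulfate balance (none leaves overhead): copper sulfate in fresh feed = copper sulfate in product, i.e. 757×0.126 = (1−0.241)·U·0.333.
U = 95.382/(0.333×0.759) = 377.38 lb/h.
Recycle C = 0.241×377.38 = 90.949 lb/h.
Combined feed L = 757 + 90.949 = 847.95 lb/h.

847.9 lb/h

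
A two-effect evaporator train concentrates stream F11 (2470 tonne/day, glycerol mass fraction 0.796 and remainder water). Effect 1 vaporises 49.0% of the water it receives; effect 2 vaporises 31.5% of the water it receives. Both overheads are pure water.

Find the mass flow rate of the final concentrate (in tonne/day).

water in feed = 2470×0.204 = 503.88 tonne/day.
After stage 1: water left = (1−0.490)×503.88 = 256.98; stream total = 2223.1 tonne/day.
After stage 2: water left = (1−0.315)×256.98 = 176.03; final concentrate = 2142.2 tonne/day.

2142 tonne/day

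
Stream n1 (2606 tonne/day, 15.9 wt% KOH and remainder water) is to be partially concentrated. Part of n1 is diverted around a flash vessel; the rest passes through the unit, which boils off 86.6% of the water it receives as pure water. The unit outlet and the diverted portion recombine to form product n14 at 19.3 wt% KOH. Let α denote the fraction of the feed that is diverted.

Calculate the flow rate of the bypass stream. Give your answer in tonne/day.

1976 tonne/day

All 2606×0.159 = 414.35 tonne/day of KOH reaches n14, so n14 = 414.35/0.193 = 2146.9 tonne/day and vapour = 459.09 tonne/day.
The evaporator receives (1−α)·2606 of feed at 0.841 water and removes 0.866 of that water:
0.866×0.841×(1−α)×2606 = 459.09
(1−α) = 459.09/1898 = 0.2419;  α = 0.7581.
Bypass flow = 0.7581×2606 = 1975.6 tonne/day.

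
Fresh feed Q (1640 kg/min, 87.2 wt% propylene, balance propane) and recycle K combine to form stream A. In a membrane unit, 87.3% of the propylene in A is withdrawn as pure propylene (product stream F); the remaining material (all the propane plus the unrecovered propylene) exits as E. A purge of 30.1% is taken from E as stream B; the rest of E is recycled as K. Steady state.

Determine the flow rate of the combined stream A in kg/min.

2267 kg/min

propane enters only via Q and leaves only via the purge: 1640×0.128 = 0.301×(propane in E), and the membrane unit passes all propane, so propane in A = propane in E = 697.41 kg/min.
propylene in A: m_A = 1640×0.872 + (1−0.301)·(1−0.873)·m_A, so m_A = 1430.1/0.9112 = 1569.4 kg/min.
A = 1569.4 + 697.41 = 2266.8 kg/min.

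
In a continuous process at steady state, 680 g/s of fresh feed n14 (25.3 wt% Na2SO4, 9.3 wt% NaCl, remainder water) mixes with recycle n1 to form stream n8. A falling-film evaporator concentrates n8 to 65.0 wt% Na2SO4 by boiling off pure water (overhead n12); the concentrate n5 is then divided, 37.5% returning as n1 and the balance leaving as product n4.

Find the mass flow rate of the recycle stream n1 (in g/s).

Overall Na2SO4 balance (none leaves overhead): Na2SO4 in fresh feed = Na2SO4 in product, i.e. 680×0.253 = (1−0.375)·n5·0.650.
n5 = 172.04/(0.650×0.625) = 423.48 g/s.
Recycle n1 = 0.375×423.48 = 158.81 g/s.

158.8 g/s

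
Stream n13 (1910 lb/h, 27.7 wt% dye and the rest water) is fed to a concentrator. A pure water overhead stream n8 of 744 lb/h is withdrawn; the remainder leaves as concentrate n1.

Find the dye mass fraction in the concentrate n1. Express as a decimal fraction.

dye is not removed: 1910×0.277 = 529.07 lb/h of dye enters n1.
Concentrate = 1910 − 744 = 1166 lb/h.
Mass fraction = 529.07/1166 = 0.4537.

0.4537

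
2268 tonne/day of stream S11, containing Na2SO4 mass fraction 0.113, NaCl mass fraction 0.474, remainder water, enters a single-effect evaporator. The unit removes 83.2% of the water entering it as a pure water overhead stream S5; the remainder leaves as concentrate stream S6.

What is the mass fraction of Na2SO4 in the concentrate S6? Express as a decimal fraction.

Na2SO4 is not removed: 2268×0.113 = 256.28 tonne/day of Na2SO4 enters S6.
water entering = 2268×0.413 = 936.68 tonne/day; overhead removed = 0.832×936.68 = 779.32 tonne/day.
Concentrate = 2268 − 779.32 = 1488.7 tonne/day.
Mass fraction = 256.28/1488.7 = 0.172.

0.172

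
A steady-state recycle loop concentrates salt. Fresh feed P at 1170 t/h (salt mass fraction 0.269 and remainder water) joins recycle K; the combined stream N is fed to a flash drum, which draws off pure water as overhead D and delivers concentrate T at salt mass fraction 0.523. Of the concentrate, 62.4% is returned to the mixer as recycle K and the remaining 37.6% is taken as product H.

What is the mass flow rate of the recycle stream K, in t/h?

998.7 t/h

Overall salt balance (none leaves overhead): salt in fresh feed = salt in product, i.e. 1170×0.269 = (1−0.624)·T·0.523.
T = 314.73/(0.523×0.376) = 1600.5 t/h.
Recycle K = 0.624×1600.5 = 998.7 t/h.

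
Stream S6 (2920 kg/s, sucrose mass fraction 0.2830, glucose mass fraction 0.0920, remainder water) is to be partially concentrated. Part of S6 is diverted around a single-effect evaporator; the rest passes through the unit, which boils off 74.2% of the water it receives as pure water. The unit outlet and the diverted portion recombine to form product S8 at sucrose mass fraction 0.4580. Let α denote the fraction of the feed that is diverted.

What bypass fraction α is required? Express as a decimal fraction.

0.176

All 2920×0.283 = 826.36 kg/s of sucrose reaches S8, so S8 = 826.36/0.458 = 1804.3 kg/s and vapour = 1115.7 kg/s.
The evaporator receives (1−α)·2920 of feed at 0.625 water and removes 0.742 of that water:
0.742×0.625×(1−α)×2920 = 1115.7
(1−α) = 1115.7/1354.2 = 0.8239;  α = 0.1761.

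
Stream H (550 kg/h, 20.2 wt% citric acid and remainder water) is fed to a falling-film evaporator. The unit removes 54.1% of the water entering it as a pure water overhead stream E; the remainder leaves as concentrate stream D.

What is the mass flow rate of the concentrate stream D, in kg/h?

water entering = 550×0.798 = 438.9 kg/h; overhead removed = 0.541×438.9 = 237.44 kg/h.
Concentrate = 550 − 237.44 = 312.56 kg/h.

312.6 kg/h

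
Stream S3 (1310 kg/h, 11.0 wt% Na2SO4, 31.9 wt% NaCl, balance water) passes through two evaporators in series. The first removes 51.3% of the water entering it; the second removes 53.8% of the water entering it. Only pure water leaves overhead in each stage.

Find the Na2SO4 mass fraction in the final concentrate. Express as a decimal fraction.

0.1973

water in feed = 1310×0.571 = 748.01 kg/h.
After stage 1: water left = (1−0.513)×748.01 = 364.28; stream total = 926.27 kg/h.
After stage 2: water left = (1−0.538)×364.28 = 168.3; final concentrate = 730.29 kg/h.
Na2SO4 fraction = 144.1/730.29 = 0.1973.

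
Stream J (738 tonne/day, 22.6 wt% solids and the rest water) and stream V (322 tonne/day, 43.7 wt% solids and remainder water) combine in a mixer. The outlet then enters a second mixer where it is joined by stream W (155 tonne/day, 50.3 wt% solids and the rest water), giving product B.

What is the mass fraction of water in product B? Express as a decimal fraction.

0.6827

Overall, product flow = 1215 tonne/day.
water in = 738×0.774 + 322×0.563 + 155×0.497 = 829.53 tonne/day.
water fraction in B = 0.6827.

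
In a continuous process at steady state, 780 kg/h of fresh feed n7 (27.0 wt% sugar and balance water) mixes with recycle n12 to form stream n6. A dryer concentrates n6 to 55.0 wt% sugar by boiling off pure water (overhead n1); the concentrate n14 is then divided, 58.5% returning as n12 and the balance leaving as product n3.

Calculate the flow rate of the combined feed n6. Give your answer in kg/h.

Overall sugar balance (none leaves overhead): sugar in fresh feed = sugar in product, i.e. 780×0.270 = (1−0.585)·n14·0.550.
n14 = 210.6/(0.550×0.415) = 922.67 kg/h.
Recycle n12 = 0.585×922.67 = 539.76 kg/h.
Combined feed n6 = 780 + 539.76 = 1319.8 kg/h.

1320 kg/h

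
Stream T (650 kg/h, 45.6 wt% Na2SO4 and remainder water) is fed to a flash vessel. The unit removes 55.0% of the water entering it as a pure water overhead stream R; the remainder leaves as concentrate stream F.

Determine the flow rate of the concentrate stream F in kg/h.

water entering = 650×0.544 = 353.6 kg/h; overhead removed = 0.550×353.6 = 194.48 kg/h.
Concentrate = 650 − 194.48 = 455.52 kg/h.

455.5 kg/h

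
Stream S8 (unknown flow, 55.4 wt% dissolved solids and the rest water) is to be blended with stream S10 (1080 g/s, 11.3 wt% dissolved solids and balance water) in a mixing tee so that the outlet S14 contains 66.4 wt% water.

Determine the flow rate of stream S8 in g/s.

1105 g/s

Let S8 be the unknown flow. Total out = 1080 + S8.
water balance: 957.96 + 0.446·S8 = 0.664·(1080 + S8)
(0.446 − 0.664)·S8 = 0.664×1080 − 957.96 = -240.84
S8 = -240.84 / -0.218 = 1104.8 g/s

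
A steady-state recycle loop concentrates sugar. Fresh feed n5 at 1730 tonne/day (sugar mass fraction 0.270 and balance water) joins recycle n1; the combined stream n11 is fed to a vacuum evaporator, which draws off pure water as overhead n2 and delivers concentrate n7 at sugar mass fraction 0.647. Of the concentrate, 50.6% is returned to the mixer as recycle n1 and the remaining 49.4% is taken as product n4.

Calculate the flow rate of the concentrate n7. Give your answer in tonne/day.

Overall sugar balance (none leaves overhead): sugar in fresh feed = sugar in product, i.e. 1730×0.270 = (1−0.506)·n7·0.647.
n7 = 467.1/(0.647×0.494) = 1461.4 tonne/day.

1461 tonne/day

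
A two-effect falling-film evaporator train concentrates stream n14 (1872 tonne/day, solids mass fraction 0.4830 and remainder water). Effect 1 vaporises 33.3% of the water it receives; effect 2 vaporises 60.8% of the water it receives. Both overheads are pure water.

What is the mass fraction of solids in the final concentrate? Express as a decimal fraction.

0.7813

water in feed = 1872×0.517 = 967.82 tonne/day.
After stage 1: water left = (1−0.333)×967.82 = 645.54; stream total = 1549.7 tonne/day.
After stage 2: water left = (1−0.608)×645.54 = 253.05; final concentrate = 1157.2 tonne/day.
solids fraction = 904.18/1157.2 = 0.7813.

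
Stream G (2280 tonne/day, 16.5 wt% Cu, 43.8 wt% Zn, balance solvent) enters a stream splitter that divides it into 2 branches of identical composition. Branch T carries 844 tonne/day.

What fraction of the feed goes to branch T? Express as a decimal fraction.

Fraction to T = 844/2280 = 0.3702.

0.370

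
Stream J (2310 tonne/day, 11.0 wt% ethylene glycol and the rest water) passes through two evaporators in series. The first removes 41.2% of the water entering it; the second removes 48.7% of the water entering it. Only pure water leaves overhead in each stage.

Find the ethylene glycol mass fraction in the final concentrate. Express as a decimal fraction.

0.291

water in feed = 2310×0.890 = 2055.9 tonne/day.
After stage 1: water left = (1−0.412)×2055.9 = 1208.9; stream total = 1463 tonne/day.
After stage 2: water left = (1−0.487)×1208.9 = 620.15; final concentrate = 874.25 tonne/day.
ethylene glycol fraction = 254.1/874.25 = 0.291.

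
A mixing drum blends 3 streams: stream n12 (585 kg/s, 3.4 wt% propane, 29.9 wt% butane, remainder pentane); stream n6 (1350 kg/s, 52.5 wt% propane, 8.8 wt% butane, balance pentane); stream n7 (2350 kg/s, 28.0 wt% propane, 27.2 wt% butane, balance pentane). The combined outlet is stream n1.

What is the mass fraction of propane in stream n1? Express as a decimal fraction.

Total flow out = 585 + 1350 + 2350 = 4285 kg/s.
propane in = 585×0.034 + 1350×0.525 + 2350×0.280 = 1386.6 kg/s.
propane mass fraction in n1 = 1386.6/4285 = 0.324.

0.324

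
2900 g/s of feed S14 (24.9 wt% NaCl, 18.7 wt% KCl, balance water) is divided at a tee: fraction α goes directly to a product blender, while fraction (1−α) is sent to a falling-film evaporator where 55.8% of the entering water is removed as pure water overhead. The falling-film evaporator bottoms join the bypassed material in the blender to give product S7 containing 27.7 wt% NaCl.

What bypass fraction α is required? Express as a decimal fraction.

All 2900×0.249 = 722.1 g/s of NaCl reaches S7, so S7 = 722.1/0.277 = 2606.9 g/s and vapour = 293.14 g/s.
The evaporator receives (1−α)·2900 of feed at 0.564 water and removes 0.558 of that water:
0.558×0.564×(1−α)×2900 = 293.14
(1−α) = 293.14/912.66 = 0.3212;  α = 0.6788.

0.679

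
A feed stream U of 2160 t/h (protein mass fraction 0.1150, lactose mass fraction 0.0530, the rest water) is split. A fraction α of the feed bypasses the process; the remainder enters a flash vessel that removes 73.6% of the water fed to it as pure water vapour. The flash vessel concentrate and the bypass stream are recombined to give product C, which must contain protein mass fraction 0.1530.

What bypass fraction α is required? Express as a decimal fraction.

All 2160×0.115 = 248.4 t/h of protein reaches C, so C = 248.4/0.153 = 1623.5 t/h and vapour = 536.47 t/h.
The evaporator receives (1−α)·2160 of feed at 0.832 water and removes 0.736 of that water:
0.736×0.832×(1−α)×2160 = 536.47
(1−α) = 536.47/1322.7 = 0.4056;  α = 0.5944.

0.594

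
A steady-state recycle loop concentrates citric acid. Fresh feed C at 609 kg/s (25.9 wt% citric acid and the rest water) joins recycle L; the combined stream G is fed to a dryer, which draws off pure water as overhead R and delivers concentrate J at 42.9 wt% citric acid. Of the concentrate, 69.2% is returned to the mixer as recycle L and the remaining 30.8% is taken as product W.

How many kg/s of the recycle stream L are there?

Overall citric acid balance (none leaves overhead): citric acid in fresh feed = citric acid in product, i.e. 609×0.259 = (1−0.692)·J·0.429.
J = 157.73/(0.429×0.308) = 1193.7 kg/s.
Recycle L = 0.692×1193.7 = 826.07 kg/s.

826.1 kg/s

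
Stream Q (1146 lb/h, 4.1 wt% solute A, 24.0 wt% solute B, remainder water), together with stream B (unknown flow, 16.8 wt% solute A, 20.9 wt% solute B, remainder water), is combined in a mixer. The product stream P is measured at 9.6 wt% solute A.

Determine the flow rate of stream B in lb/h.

Let B be the unknown flow. Total out = 1146 + B.
solute A balance: 46.986 + 0.168·B = 0.096·(1146 + B)
(0.168 − 0.096)·B = 0.096×1146 − 46.986 = 63.03
B = 63.03 / 0.072 = 875.42 lb/h

875.4 lb/h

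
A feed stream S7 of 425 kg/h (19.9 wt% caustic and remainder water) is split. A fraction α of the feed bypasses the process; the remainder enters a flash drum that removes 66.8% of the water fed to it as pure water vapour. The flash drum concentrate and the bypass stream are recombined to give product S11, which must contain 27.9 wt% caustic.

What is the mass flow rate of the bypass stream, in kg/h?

197.2 kg/h

All 425×0.199 = 84.575 kg/h of caustic reaches S11, so S11 = 84.575/0.279 = 303.14 kg/h and vapour = 121.86 kg/h.
The evaporator receives (1−α)·425 of feed at 0.801 water and removes 0.668 of that water:
0.668×0.801×(1−α)×425 = 121.86
(1−α) = 121.86/227.4 = 0.5359;  α = 0.4641.
Bypass flow = 0.4641×425 = 197.25 kg/h.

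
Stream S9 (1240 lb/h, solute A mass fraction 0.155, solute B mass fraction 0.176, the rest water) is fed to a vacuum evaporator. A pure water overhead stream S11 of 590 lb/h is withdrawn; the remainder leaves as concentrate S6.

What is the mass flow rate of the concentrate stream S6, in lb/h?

650 lb/h

Concentrate = 1240 − 590 = 650 lb/h.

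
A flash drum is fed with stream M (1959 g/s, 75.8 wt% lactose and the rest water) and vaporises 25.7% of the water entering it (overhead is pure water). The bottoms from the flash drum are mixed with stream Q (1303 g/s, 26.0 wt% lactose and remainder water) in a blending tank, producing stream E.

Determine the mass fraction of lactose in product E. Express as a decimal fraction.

0.581

Vapour removed = 0.257×0.242×1959 = 121.84 g/s; concentrate = 1837.2 g/s.
lactose reaching the mixer = 1484.9 (from concentrate) + 1303×0.260 = 1823.7 g/s.
Product flow = 1837.2 + 1303 = 3140.2 g/s; lactose fraction = 0.581.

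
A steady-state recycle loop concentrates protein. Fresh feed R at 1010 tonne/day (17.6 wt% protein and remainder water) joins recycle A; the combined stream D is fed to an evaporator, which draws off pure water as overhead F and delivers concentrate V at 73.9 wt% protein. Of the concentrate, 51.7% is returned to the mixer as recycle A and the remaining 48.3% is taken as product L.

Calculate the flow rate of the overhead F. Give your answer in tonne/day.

769.5 tonne/day

Overall protein balance (none leaves overhead): protein in fresh feed = protein in product, i.e. 1010×0.176 = (1−0.517)·V·0.739.
V = 177.76/(0.739×0.483) = 498.02 tonne/day.
Recycle A = 0.517×498.02 = 257.47 tonne/day.
Combined feed D = 1010 + 257.47 = 1267.5 tonne/day.
Overhead F = D − V = 1267.5 − 498.02 = 769.46 tonne/day.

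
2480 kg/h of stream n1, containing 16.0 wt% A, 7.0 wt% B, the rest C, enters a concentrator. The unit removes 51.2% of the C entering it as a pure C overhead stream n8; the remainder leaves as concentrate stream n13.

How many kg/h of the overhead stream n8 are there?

977.7 kg/h

C entering = 2480×0.770 = 1909.6 kg/h; overhead removed = 0.512×1909.6 = 977.72 kg/h.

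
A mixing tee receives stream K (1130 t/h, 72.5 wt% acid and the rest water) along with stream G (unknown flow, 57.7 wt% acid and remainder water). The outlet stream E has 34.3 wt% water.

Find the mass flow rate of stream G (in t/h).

Let G be the unknown flow. Total out = 1130 + G.
water balance: 310.75 + 0.423·G = 0.343·(1130 + G)
(0.423 − 0.343)·G = 0.343×1130 − 310.75 = 76.84
G = 76.84 / 0.080 = 960.5 t/h

960.5 t/h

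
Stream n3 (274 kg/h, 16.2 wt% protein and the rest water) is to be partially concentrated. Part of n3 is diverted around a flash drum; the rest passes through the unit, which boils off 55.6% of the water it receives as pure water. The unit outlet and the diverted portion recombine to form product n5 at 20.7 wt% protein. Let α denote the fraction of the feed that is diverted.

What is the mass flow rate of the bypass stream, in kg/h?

All 274×0.162 = 44.388 kg/h of protein reaches n5, so n5 = 44.388/0.207 = 214.43 kg/h and vapour = 59.565 kg/h.
The evaporator receives (1−α)·274 of feed at 0.838 water and removes 0.556 of that water:
0.556×0.838×(1−α)×274 = 59.565
(1−α) = 59.565/127.66 = 0.4666;  α = 0.5334.
Bypass flow = 0.5334×274 = 146.16 kg/h.

146.2 kg/h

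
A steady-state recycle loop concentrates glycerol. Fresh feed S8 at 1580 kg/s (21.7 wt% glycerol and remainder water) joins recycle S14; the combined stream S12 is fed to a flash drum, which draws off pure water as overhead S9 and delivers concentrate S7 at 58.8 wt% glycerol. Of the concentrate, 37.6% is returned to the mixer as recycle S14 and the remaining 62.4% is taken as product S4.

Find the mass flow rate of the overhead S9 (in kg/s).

996.9 kg/s

Overall glycerol balance (none leaves overhead): glycerol in fresh feed = glycerol in product, i.e. 1580×0.217 = (1−0.376)·S7·0.588.
S7 = 342.86/(0.588×0.624) = 934.45 kg/s.
Recycle S14 = 0.376×934.45 = 351.35 kg/s.
Combined feed S12 = 1580 + 351.35 = 1931.4 kg/s.
Overhead S9 = S12 − S7 = 1931.4 − 934.45 = 996.9 kg/s.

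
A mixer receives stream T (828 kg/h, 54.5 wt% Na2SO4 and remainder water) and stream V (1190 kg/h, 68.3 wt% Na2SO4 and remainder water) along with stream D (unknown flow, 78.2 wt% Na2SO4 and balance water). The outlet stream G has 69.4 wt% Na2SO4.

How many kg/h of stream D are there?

Let D be the unknown flow. Total out = 2018 + D.
Na2SO4 balance: 1264 + 0.782·D = 0.694·(2018 + D)
(0.782 − 0.694)·D = 0.694×2018 − 1264 = 136.46
D = 136.46 / 0.088 = 1550.7 kg/h

1551 kg/h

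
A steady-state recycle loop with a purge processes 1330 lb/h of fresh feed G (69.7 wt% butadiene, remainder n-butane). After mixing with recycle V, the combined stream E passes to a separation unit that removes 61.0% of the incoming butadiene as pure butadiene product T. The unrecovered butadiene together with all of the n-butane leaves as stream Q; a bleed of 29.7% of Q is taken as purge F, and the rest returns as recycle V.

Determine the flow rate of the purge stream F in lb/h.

550.9 lb/h

n-butane enters only via G and leaves only via the purge: 1330×0.303 = 0.297×(n-butane in Q), and the separation unit passes all n-butane, so n-butane in E = n-butane in Q = 1356.9 lb/h.
butadiene in E: m_A = 1330×0.697 + (1−0.297)·(1−0.610)·m_A, so m_A = 927.01/0.7258 = 1277.2 lb/h.
Q = (1−0.610)×1277.2 + 1356.9 = 1855 lb/h.
Purge F = 0.297×1855 = 550.92 lb/h.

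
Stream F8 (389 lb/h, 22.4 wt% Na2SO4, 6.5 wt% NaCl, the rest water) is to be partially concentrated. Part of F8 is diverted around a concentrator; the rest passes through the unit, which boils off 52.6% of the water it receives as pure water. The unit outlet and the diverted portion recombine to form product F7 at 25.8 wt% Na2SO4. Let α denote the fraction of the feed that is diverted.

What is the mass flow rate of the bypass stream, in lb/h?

251.9 lb/h

All 389×0.224 = 87.136 lb/h of Na2SO4 reaches F7, so F7 = 87.136/0.258 = 337.74 lb/h and vapour = 51.264 lb/h.
The evaporator receives (1−α)·389 of feed at 0.711 water and removes 0.526 of that water:
0.526×0.711×(1−α)×389 = 51.264
(1−α) = 51.264/145.48 = 0.3524;  α = 0.6476.
Bypass flow = 0.6476×389 = 251.93 lb/h.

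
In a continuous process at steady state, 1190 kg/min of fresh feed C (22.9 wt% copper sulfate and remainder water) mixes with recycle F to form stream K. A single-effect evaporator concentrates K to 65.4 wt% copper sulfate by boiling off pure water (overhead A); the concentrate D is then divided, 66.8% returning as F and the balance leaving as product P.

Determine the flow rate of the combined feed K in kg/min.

Overall copper sulfate balance (none leaves overhead): copper sulfate in fresh feed = copper sulfate in product, i.e. 1190×0.229 = (1−0.668)·D·0.654.
D = 272.51/(0.654×0.332) = 1255.1 kg/min.
Recycle F = 0.668×1255.1 = 838.38 kg/min.
Combined feed K = 1190 + 838.38 = 2028.4 kg/min.

2028 kg/min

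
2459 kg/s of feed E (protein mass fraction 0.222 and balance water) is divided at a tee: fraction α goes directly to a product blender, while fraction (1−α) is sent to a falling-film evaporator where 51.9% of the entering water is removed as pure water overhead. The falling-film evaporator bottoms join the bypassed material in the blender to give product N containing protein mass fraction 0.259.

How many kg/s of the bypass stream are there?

1589 kg/s

All 2459×0.222 = 545.9 kg/s of protein reaches N, so N = 545.9/0.259 = 2107.7 kg/s and vapour = 351.29 kg/s.
The evaporator receives (1−α)·2459 of feed at 0.778 water and removes 0.519 of that water:
0.519×0.778×(1−α)×2459 = 351.29
(1−α) = 351.29/992.9 = 0.3538;  α = 0.6462.
Bypass flow = 0.6462×2459 = 1589 kg/s.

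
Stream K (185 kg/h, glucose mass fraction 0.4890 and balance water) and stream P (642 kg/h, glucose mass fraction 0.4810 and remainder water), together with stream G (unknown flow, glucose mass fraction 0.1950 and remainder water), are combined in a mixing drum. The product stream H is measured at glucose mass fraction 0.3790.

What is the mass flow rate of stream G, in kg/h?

466.5 kg/h

Let G be the unknown flow. Total out = 827 + G.
glucose balance: 399.27 + 0.195·G = 0.379·(827 + G)
(0.195 − 0.379)·G = 0.379×827 − 399.27 = -85.834
G = -85.834 / -0.184 = 466.49 kg/h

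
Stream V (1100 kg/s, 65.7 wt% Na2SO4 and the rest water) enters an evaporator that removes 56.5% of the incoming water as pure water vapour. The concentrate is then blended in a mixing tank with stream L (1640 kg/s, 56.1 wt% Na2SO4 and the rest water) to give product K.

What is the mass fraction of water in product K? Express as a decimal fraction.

Vapour removed = 0.565×0.343×1100 = 213.17 kg/s; concentrate = 886.83 kg/s.
water reaching the mixer = 164.13 (from concentrate) + 1640×0.439 = 884.09 kg/s.
Product flow = 886.83 + 1640 = 2526.8 kg/s; water fraction = 0.350.

0.350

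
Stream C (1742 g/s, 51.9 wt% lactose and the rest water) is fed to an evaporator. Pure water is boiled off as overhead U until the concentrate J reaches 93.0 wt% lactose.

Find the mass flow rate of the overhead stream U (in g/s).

lactose is conserved: 1742×0.519 = 904.1 g/s all reports to the concentrate.
Concentrate = 904.1/(target fraction) = 972.15 g/s.
Overhead = 1742 − 972.15 = 769.85 g/s.

769.9 g/s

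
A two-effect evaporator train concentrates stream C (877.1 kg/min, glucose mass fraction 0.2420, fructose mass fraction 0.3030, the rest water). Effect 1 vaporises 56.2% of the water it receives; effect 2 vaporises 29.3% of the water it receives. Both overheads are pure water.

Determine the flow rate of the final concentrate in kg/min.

water in feed = 877.1×0.455 = 399.08 kg/min.
After stage 1: water left = (1−0.562)×399.08 = 174.8; stream total = 652.82 kg/min.
After stage 2: water left = (1−0.293)×174.8 = 123.58; final concentrate = 601.6 kg/min.

601.6 kg/min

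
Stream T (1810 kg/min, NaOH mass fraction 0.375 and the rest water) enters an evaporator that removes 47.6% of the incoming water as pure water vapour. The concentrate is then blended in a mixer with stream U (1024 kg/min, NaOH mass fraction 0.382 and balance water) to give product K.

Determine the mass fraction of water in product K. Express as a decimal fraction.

Vapour removed = 0.476×0.625×1810 = 538.47 kg/min; concentrate = 1271.5 kg/min.
water reaching the mixer = 592.78 (from concentrate) + 1024×0.618 = 1225.6 kg/min.
Product flow = 1271.5 + 1024 = 2295.5 kg/min; water fraction = 0.534.

0.534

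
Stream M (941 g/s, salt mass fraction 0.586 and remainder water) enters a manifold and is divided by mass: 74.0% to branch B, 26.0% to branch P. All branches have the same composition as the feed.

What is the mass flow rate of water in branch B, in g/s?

Branch B total = 0.740×941 = 696.34 g/s.
water in B = 0.414×696.34 = 288.28 g/s.

288.3 g/s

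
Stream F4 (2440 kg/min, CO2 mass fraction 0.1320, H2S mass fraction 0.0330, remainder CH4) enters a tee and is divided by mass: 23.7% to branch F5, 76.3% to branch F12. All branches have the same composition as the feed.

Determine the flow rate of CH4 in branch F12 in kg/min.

Branch F12 total = 0.763×2440 = 1861.7 kg/min.
CH4 in F12 = 0.835×1861.7 = 1554.5 kg/min.

1555 kg/min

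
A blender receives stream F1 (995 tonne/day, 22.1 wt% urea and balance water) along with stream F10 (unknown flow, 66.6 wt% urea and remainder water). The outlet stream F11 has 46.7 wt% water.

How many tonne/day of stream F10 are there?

2334 tonne/day

Let F10 be the unknown flow. Total out = 995 + F10.
water balance: 775.11 + 0.334·F10 = 0.467·(995 + F10)
(0.334 − 0.467)·F10 = 0.467×995 − 775.11 = -310.44
F10 = -310.44 / -0.133 = 2334.1 tonne/day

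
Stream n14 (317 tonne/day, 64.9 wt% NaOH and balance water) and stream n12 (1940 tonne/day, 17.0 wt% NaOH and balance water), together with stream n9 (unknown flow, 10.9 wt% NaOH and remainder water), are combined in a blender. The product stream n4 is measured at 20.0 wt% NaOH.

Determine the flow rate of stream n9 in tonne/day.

Let n9 be the unknown flow. Total out = 2257 + n9.
NaOH balance: 535.53 + 0.109·n9 = 0.200·(2257 + n9)
(0.109 − 0.200)·n9 = 0.200×2257 − 535.53 = -84.133
n9 = -84.133 / -0.091 = 924.54 tonne/day

924.5 tonne/day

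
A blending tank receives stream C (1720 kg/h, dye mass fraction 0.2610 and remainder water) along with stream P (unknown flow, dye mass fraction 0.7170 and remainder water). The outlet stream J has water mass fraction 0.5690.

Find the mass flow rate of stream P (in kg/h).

1022 kg/h

Let P be the unknown flow. Total out = 1720 + P.
water balance: 1271.1 + 0.283·P = 0.569·(1720 + P)
(0.283 − 0.569)·P = 0.569×1720 − 1271.1 = -292.4
P = -292.4 / -0.286 = 1022.4 kg/h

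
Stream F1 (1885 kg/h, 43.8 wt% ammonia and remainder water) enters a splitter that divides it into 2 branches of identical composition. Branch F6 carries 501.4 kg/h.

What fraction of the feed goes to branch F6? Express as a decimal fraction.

0.266

Fraction to F6 = 501.4/1885 = 0.2660.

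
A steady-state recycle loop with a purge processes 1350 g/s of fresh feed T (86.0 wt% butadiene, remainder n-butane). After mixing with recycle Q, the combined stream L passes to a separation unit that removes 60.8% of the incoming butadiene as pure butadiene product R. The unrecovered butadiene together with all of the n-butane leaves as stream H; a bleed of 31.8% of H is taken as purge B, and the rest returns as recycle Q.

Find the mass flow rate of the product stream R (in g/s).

butadiene in L: m_A = 1350×0.860 + (1−0.318)·(1−0.608)·m_A, so m_A = 1161/0.7327 = 1584.6 g/s.
Product R = 0.608×1584.6 = 963.46 g/s.

963.5 g/s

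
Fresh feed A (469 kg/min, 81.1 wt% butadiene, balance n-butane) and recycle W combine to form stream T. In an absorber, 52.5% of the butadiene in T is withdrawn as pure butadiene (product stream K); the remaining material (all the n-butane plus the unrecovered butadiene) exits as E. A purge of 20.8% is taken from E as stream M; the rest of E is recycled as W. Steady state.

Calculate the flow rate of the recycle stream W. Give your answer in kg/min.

566.9 kg/min

n-butane enters only via A and leaves only via the purge: 469×0.189 = 0.208×(n-butane in E), and the absorber passes all n-butane, so n-butane in T = n-butane in E = 426.16 kg/min.
butadiene in T: m_A = 469×0.811 + (1−0.208)·(1−0.525)·m_A, so m_A = 380.36/0.6238 = 609.75 kg/min.
E = (1−0.525)×609.75 + 426.16 = 715.79 kg/min.
Recycle W = (1−0.208)×715.79 = 566.9 kg/min.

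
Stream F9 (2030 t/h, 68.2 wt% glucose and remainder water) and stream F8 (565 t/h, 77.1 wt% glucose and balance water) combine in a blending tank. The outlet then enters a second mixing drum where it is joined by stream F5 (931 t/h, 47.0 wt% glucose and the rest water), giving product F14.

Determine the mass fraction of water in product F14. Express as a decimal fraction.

Overall, product flow = 3526 t/h.
water in = 2030×0.318 + 565×0.229 + 931×0.530 = 1268.4 t/h.
water fraction in F14 = 0.360.

0.360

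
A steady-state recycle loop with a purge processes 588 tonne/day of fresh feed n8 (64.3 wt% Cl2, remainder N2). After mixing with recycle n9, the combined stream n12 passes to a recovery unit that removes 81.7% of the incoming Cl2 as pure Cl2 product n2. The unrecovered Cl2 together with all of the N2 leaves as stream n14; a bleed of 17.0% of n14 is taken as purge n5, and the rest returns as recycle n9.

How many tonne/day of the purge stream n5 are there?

N2 enters only via n8 and leaves only via the purge: 588×0.357 = 0.170×(N2 in n14), and the recovery unit passes all N2, so N2 in n12 = N2 in n14 = 1234.8 tonne/day.
Cl2 in n12: m_A = 588×0.643 + (1−0.170)·(1−0.817)·m_A, so m_A = 378.08/0.8481 = 445.8 tonne/day.
n14 = (1−0.817)×445.8 + 1234.8 = 1316.4 tonne/day.
Purge n5 = 0.170×1316.4 = 223.78 tonne/day.

223.8 tonne/day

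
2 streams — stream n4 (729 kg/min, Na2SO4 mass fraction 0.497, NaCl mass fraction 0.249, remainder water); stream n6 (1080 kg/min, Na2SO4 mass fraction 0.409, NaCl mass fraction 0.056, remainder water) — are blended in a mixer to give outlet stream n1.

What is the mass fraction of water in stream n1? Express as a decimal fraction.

0.422

Total flow out = 729 + 1080 = 1809 kg/min.
water in = 729×0.254 + 1080×0.535 = 762.97 kg/min.
water mass fraction in n1 = 762.97/1809 = 0.422.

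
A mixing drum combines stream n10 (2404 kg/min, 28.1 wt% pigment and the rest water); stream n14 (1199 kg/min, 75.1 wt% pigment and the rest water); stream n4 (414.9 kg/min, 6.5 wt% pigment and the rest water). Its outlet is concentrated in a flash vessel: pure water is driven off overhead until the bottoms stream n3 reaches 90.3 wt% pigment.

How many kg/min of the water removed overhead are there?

2243 kg/min

pigment entering = 2404×0.281 + 1199×0.751 + 414.9×0.065 = 1602.9 kg/min.
All pigment reports to n3, so n3 = 1602.9/0.903 = 1775.1 kg/min.
Total feed = 4017.9 kg/min; overhead = 4017.9 − 1775.1 = 2242.8 kg/min.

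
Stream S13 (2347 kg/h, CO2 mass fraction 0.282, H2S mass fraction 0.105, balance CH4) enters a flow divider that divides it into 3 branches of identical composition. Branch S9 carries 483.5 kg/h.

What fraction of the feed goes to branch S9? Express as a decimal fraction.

Fraction to S9 = 483.5/2347 = 0.2060.

0.206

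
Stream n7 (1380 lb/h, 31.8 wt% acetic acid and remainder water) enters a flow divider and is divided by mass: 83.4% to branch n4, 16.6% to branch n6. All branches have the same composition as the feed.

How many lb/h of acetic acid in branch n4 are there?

366 lb/h

Branch n4 total = 0.834×1380 = 1150.9 lb/h.
acetic acid in n4 = 0.318×1150.9 = 365.99 lb/h.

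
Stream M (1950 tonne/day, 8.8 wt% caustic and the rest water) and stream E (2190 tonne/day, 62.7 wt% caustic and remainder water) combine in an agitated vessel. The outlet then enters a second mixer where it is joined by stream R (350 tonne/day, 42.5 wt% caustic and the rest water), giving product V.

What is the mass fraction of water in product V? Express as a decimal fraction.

0.623

Overall, product flow = 4490 tonne/day.
water in = 1950×0.912 + 2190×0.373 + 350×0.575 = 2796.5 tonne/day.
water fraction in V = 0.623.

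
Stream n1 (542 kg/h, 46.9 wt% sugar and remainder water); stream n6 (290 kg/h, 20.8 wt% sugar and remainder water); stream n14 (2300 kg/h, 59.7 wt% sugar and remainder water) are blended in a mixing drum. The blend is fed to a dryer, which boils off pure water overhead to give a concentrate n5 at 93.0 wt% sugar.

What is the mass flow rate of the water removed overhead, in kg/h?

sugar entering = 542×0.469 + 290×0.208 + 2300×0.597 = 1687.6 kg/h.
All sugar reports to n5, so n5 = 1687.6/0.930 = 1814.6 kg/h.
Total feed = 3132 kg/h; overhead = 3132 − 1814.6 = 1317.4 kg/h.

1317 kg/h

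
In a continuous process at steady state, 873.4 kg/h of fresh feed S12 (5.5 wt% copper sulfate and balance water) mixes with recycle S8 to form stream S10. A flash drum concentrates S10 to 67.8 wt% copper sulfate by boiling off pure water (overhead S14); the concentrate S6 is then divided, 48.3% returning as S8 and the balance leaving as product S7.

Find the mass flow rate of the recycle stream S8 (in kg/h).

Overall copper sulfate balance (none leaves overhead): copper sulfate in fresh feed = copper sulfate in product, i.e. 873.4×0.055 = (1−0.483)·S6·0.678.
S6 = 48.037/(0.678×0.517) = 137.04 kg/h.
Recycle S8 = 0.483×137.04 = 66.192 kg/h.

66.19 kg/h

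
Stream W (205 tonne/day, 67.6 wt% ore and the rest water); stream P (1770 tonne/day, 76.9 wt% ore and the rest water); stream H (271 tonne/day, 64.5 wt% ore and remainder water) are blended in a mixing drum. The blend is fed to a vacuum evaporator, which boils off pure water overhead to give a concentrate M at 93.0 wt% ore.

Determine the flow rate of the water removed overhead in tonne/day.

445.5 tonne/day

ore entering = 205×0.676 + 1770×0.769 + 271×0.645 = 1674.5 tonne/day.
All ore reports to M, so M = 1674.5/0.930 = 1800.5 tonne/day.
Total feed = 2246 tonne/day; overhead = 2246 − 1800.5 = 445.46 tonne/day.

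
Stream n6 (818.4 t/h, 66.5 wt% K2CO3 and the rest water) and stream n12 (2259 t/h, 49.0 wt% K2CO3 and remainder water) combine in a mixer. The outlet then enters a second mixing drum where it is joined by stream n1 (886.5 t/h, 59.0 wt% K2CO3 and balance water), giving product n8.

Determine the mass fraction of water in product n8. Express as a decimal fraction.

Overall, product flow = 3963.9 t/h.
water in = 818.4×0.335 + 2259×0.510 + 886.5×0.410 = 1789.7 t/h.
water fraction in n8 = 0.4515.

0.4515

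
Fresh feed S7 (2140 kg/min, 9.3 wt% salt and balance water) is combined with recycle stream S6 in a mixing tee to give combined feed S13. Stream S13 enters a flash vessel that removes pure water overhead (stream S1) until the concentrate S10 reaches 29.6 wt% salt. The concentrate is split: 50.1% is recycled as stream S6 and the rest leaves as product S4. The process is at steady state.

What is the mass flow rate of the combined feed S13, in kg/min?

2815 kg/min

Overall salt balance (none leaves overhead): salt in fresh feed = salt in product, i.e. 2140×0.093 = (1−0.501)·S10·0.296.
S10 = 199.02/(0.296×0.499) = 1347.4 kg/min.
Recycle S6 = 0.501×1347.4 = 675.06 kg/min.
Combined feed S13 = 2140 + 675.06 = 2815.1 kg/min.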